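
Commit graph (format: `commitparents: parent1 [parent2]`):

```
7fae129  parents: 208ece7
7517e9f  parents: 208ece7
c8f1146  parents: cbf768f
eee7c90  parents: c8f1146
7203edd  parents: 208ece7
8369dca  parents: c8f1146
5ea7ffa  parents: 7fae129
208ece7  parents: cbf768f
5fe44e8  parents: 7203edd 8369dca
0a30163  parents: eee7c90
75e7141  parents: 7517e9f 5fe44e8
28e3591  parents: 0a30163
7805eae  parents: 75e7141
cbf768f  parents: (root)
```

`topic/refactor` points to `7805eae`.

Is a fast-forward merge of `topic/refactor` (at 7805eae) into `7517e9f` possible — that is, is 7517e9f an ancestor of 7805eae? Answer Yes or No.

A fast-forward from 7517e9f to 7805eae is possible iff 7517e9f is an ancestor of 7805eae.
Ancestors of 7805eae: {208ece7, 5fe44e8, 7203edd, 7517e9f, 75e7141, 7805eae, 8369dca, c8f1146, cbf768f}.
7517e9f is among them, so fast-forward is possible.

Yes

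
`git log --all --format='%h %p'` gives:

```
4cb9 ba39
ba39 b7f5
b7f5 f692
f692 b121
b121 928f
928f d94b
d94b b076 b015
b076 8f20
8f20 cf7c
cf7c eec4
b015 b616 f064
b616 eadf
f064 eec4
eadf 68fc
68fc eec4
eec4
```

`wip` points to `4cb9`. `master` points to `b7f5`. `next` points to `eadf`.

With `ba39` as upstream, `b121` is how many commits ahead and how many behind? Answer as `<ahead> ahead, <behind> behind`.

0 ahead, 3 behind

Reachable from b121: {68fc, 8f20, 928f, b015, b076, b121, b616, cf7c, d94b, eadf, eec4, f064}.
Reachable from ba39: {68fc, 8f20, 928f, b015, b076, b121, b616, b7f5, ba39, cf7c, d94b, eadf, eec4, f064, f692}.
Only in b121's history (ahead): {} — 0.
Only in ba39's history (behind): {b7f5, ba39, f692} — 3.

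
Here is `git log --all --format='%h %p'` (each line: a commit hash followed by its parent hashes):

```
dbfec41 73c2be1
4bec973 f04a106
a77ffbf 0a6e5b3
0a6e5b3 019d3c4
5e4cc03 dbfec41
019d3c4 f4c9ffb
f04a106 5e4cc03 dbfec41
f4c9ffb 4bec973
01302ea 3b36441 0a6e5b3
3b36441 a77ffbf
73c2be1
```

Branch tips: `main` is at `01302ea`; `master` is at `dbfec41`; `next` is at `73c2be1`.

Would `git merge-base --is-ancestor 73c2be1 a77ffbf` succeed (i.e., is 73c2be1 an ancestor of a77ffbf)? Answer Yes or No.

Yes

Ancestors of a77ffbf (commits reachable by following parents): {019d3c4, 0a6e5b3, 4bec973, 5e4cc03, 73c2be1, a77ffbf, dbfec41, f04a106, f4c9ffb}.
73c2be1 is in that set, so it is an ancestor of a77ffbf.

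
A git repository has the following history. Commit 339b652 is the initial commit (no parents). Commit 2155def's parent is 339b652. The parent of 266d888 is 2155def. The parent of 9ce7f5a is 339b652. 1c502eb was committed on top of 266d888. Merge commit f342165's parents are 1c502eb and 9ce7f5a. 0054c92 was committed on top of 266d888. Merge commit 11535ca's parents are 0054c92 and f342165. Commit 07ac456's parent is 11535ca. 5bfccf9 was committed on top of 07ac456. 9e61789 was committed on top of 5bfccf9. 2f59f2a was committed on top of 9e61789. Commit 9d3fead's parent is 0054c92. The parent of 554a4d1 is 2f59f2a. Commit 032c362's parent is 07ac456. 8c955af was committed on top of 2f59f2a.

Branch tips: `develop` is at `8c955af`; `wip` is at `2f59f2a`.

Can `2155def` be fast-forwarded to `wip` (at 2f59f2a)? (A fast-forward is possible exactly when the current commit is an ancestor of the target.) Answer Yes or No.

Yes

A fast-forward from 2155def to 2f59f2a is possible iff 2155def is an ancestor of 2f59f2a.
Ancestors of 2f59f2a: {0054c92, 07ac456, 11535ca, 1c502eb, 2155def, 266d888, 2f59f2a, 339b652, 5bfccf9, 9ce7f5a, 9e61789, f342165}.
2155def is among them, so fast-forward is possible.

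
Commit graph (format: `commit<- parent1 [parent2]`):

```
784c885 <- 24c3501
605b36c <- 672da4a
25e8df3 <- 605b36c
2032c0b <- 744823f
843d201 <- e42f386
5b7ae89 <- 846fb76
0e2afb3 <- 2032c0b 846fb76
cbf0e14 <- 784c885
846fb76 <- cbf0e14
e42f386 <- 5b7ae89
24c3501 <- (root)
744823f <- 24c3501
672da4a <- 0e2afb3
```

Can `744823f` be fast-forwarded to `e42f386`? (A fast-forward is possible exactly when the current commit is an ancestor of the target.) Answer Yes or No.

A fast-forward from 744823f to e42f386 is possible iff 744823f is an ancestor of e42f386.
Ancestors of e42f386: {24c3501, 5b7ae89, 784c885, 846fb76, cbf0e14, e42f386}.
744823f is not among them, so fast-forward is not possible.

No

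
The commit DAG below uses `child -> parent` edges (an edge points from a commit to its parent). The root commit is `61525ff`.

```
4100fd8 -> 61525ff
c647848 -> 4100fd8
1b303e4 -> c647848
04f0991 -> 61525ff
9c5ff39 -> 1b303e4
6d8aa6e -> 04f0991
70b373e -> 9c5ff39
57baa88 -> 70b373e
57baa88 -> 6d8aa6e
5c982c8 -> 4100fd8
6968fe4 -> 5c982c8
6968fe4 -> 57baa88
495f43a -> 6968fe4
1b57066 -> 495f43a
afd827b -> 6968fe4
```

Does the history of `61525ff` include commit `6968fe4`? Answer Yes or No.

No

Ancestors of 61525ff: {61525ff}.
6968fe4 is not in that set, so it is not an ancestor of 61525ff.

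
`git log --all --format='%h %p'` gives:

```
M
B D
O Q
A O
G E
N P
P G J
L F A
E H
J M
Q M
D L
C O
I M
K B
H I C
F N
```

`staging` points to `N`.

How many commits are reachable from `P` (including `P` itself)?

Walking parent pointers from P: reachable set = {C, E, G, H, I, J, M, O, P, Q}.
That is 10 commits.

10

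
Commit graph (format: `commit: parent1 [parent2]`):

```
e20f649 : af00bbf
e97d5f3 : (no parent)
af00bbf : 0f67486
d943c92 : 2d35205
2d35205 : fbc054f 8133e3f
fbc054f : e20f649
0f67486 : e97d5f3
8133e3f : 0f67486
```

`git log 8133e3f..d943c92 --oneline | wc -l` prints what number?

Reachable from d943c92: {0f67486, 2d35205, 8133e3f, af00bbf, d943c92, e20f649, e97d5f3, fbc054f}.
Reachable from 8133e3f: {0f67486, 8133e3f, e97d5f3}.
In d943c92's history but not 8133e3f's: {2d35205, af00bbf, d943c92, e20f649, fbc054f} — 5 commits.

5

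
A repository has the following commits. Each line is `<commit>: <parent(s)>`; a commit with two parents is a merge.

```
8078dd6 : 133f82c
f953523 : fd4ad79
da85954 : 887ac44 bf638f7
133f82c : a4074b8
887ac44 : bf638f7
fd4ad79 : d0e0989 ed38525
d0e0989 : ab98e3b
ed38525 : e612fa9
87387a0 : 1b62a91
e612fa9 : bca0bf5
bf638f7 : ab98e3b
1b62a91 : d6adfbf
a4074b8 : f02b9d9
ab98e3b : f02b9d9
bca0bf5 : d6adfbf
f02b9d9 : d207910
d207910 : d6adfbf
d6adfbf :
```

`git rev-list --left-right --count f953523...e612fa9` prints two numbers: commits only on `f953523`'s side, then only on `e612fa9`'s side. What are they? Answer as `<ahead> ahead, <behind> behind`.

Reachable from f953523: {ab98e3b, bca0bf5, d0e0989, d207910, d6adfbf, e612fa9, ed38525, f02b9d9, f953523, fd4ad79}.
Reachable from e612fa9: {bca0bf5, d6adfbf, e612fa9}.
Only in f953523's history (ahead): {ab98e3b, d0e0989, d207910, ed38525, f02b9d9, f953523, fd4ad79} — 7.
Only in e612fa9's history (behind): {} — 0.

7 ahead, 0 behind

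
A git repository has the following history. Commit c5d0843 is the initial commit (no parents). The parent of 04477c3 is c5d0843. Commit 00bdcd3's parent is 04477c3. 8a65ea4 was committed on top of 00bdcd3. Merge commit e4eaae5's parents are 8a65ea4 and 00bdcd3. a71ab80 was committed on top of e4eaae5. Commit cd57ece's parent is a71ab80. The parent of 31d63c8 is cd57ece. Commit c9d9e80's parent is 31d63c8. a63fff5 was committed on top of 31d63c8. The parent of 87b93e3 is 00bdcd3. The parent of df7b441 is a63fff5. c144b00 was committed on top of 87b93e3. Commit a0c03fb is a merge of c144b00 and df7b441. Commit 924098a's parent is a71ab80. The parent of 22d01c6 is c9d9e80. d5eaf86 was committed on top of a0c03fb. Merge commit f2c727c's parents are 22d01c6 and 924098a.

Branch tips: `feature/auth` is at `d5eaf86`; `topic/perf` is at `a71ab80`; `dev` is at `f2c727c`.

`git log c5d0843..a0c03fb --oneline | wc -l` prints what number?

Reachable from a0c03fb: {00bdcd3, 04477c3, 31d63c8, 87b93e3, 8a65ea4, a0c03fb, a63fff5, a71ab80, c144b00, c5d0843, cd57ece, df7b441, e4eaae5}.
Reachable from c5d0843: {c5d0843}.
In a0c03fb's history but not c5d0843's: {00bdcd3, 04477c3, 31d63c8, 87b93e3, 8a65ea4, a0c03fb, a63fff5, a71ab80, c144b00, cd57ece, df7b441, e4eaae5} — 12 commits.

12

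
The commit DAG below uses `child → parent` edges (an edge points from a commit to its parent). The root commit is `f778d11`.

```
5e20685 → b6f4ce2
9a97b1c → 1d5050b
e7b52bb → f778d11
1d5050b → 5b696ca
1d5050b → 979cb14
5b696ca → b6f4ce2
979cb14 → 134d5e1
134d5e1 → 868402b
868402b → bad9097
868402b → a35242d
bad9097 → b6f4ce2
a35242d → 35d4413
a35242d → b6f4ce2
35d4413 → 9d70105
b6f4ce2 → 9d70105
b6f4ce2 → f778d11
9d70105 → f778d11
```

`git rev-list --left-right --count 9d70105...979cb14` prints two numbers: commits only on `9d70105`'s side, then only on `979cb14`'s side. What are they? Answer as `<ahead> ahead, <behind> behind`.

Reachable from 9d70105: {9d70105, f778d11}.
Reachable from 979cb14: {134d5e1, 35d4413, 868402b, 979cb14, 9d70105, a35242d, b6f4ce2, bad9097, f778d11}.
Only in 9d70105's history (ahead): {} — 0.
Only in 979cb14's history (behind): {134d5e1, 35d4413, 868402b, 979cb14, a35242d, b6f4ce2, bad9097} — 7.

0 ahead, 7 behind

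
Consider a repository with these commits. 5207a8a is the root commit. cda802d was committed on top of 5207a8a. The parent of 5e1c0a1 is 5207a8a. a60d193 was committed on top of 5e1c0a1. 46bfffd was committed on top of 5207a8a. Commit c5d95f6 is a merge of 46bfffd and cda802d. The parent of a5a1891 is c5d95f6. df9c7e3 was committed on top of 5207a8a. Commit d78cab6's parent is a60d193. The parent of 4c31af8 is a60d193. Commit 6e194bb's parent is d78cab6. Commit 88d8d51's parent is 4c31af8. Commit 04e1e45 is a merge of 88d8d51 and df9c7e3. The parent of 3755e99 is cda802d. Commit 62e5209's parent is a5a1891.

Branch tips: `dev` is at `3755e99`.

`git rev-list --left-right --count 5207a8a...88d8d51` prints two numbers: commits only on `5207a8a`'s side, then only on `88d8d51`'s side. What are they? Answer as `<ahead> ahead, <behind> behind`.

0 ahead, 4 behind

Reachable from 5207a8a: {5207a8a}.
Reachable from 88d8d51: {4c31af8, 5207a8a, 5e1c0a1, 88d8d51, a60d193}.
Only in 5207a8a's history (ahead): {} — 0.
Only in 88d8d51's history (behind): {4c31af8, 5e1c0a1, 88d8d51, a60d193} — 4.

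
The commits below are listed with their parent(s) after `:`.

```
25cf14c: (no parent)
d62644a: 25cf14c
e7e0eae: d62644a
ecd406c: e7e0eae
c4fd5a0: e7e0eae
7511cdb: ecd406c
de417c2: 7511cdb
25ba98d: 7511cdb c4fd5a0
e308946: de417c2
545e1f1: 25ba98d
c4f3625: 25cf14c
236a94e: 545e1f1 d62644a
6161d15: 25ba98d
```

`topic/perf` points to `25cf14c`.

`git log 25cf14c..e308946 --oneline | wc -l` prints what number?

Reachable from e308946: {25cf14c, 7511cdb, d62644a, de417c2, e308946, e7e0eae, ecd406c}.
Reachable from 25cf14c: {25cf14c}.
In e308946's history but not 25cf14c's: {7511cdb, d62644a, de417c2, e308946, e7e0eae, ecd406c} — 6 commits.

6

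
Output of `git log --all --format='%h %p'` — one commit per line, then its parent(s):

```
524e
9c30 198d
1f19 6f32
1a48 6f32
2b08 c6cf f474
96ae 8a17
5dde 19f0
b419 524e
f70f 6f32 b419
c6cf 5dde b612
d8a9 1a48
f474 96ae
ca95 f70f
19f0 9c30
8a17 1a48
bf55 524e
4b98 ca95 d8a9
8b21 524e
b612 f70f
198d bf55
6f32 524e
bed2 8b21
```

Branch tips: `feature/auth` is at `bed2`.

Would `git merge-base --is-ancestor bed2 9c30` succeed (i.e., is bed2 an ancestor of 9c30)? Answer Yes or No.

No

Ancestors of 9c30: {198d, 524e, 9c30, bf55}.
bed2 is not in that set, so it is not an ancestor of 9c30.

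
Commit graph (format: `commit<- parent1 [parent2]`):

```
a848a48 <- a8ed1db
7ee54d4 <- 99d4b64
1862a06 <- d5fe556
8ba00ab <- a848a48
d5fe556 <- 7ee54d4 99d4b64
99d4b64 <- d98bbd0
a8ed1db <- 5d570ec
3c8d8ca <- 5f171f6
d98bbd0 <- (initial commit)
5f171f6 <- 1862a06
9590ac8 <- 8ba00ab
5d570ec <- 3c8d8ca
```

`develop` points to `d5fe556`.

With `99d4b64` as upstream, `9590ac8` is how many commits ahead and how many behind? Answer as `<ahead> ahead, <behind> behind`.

Reachable from 9590ac8: {1862a06, 3c8d8ca, 5d570ec, 5f171f6, 7ee54d4, 8ba00ab, 9590ac8, 99d4b64, a848a48, a8ed1db, d5fe556, d98bbd0}.
Reachable from 99d4b64: {99d4b64, d98bbd0}.
Only in 9590ac8's history (ahead): {1862a06, 3c8d8ca, 5d570ec, 5f171f6, 7ee54d4, 8ba00ab, 9590ac8, a848a48, a8ed1db, d5fe556} — 10.
Only in 99d4b64's history (behind): {} — 0.

10 ahead, 0 behind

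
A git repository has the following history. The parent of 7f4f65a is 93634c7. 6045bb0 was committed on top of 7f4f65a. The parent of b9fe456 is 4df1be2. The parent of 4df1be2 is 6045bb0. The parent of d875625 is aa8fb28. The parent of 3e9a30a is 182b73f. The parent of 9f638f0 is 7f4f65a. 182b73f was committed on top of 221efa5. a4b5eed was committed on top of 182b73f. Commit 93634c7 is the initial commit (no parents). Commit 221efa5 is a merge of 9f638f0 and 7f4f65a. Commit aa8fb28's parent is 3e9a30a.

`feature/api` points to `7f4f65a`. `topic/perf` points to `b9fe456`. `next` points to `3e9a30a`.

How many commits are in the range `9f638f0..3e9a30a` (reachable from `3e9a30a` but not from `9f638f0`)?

Reachable from 3e9a30a: {182b73f, 221efa5, 3e9a30a, 7f4f65a, 93634c7, 9f638f0}.
Reachable from 9f638f0: {7f4f65a, 93634c7, 9f638f0}.
In 3e9a30a's history but not 9f638f0's: {182b73f, 221efa5, 3e9a30a} — 3 commits.

3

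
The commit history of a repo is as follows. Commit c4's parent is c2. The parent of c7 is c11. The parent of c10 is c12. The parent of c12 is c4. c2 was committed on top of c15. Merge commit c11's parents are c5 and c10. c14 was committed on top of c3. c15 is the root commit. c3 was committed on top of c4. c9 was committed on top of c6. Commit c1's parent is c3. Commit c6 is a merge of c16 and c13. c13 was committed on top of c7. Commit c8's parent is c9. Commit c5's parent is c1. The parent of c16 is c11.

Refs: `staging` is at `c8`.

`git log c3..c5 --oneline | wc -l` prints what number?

Reachable from c5: {c1, c15, c2, c3, c4, c5}.
Reachable from c3: {c15, c2, c3, c4}.
In c5's history but not c3's: {c1, c5} — 2 commits.

2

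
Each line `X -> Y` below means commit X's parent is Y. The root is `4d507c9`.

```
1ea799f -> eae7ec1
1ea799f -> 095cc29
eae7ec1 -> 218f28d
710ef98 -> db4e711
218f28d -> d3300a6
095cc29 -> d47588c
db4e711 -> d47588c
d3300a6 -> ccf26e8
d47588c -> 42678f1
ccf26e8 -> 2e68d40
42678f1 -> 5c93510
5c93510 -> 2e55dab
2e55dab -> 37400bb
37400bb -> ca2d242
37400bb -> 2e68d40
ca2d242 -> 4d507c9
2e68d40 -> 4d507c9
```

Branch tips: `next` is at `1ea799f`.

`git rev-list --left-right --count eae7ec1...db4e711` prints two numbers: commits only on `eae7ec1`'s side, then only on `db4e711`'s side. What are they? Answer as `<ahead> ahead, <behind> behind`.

Reachable from eae7ec1: {218f28d, 2e68d40, 4d507c9, ccf26e8, d3300a6, eae7ec1}.
Reachable from db4e711: {2e55dab, 2e68d40, 37400bb, 42678f1, 4d507c9, 5c93510, ca2d242, d47588c, db4e711}.
Only in eae7ec1's history (ahead): {218f28d, ccf26e8, d3300a6, eae7ec1} — 4.
Only in db4e711's history (behind): {2e55dab, 37400bb, 42678f1, 5c93510, ca2d242, d47588c, db4e711} — 7.

4 ahead, 7 behind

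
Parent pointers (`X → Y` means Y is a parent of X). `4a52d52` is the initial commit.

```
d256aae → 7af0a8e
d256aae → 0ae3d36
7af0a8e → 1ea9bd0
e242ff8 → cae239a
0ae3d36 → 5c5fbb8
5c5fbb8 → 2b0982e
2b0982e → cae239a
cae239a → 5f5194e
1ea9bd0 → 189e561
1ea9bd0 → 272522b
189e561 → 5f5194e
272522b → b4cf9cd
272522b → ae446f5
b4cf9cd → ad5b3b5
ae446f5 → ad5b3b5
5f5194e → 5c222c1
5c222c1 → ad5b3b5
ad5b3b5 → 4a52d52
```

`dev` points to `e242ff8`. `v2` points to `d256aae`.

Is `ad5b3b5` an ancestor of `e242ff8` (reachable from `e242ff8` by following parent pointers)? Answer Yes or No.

Yes

Ancestors of e242ff8 (commits reachable by following parents): {4a52d52, 5c222c1, 5f5194e, ad5b3b5, cae239a, e242ff8}.
ad5b3b5 is in that set, so it is an ancestor of e242ff8.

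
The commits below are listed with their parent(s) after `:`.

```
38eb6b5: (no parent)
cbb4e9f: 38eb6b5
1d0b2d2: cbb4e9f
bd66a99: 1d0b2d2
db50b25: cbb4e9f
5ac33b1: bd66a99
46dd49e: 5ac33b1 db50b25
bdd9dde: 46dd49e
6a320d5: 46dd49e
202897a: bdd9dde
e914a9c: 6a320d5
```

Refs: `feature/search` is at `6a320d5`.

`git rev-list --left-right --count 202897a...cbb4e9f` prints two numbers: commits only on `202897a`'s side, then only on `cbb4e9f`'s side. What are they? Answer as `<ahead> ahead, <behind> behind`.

7 ahead, 0 behind

Reachable from 202897a: {1d0b2d2, 202897a, 38eb6b5, 46dd49e, 5ac33b1, bd66a99, bdd9dde, cbb4e9f, db50b25}.
Reachable from cbb4e9f: {38eb6b5, cbb4e9f}.
Only in 202897a's history (ahead): {1d0b2d2, 202897a, 46dd49e, 5ac33b1, bd66a99, bdd9dde, db50b25} — 7.
Only in cbb4e9f's history (behind): {} — 0.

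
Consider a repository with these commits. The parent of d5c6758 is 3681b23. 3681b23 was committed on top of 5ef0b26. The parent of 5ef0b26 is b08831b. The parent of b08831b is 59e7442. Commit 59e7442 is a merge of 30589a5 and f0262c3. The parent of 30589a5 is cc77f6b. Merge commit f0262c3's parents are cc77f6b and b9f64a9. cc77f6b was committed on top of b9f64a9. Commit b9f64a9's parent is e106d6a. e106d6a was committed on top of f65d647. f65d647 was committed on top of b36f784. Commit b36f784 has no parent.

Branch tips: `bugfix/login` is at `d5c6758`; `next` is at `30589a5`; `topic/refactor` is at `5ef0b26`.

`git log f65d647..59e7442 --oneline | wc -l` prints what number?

Reachable from 59e7442: {30589a5, 59e7442, b36f784, b9f64a9, cc77f6b, e106d6a, f0262c3, f65d647}.
Reachable from f65d647: {b36f784, f65d647}.
In 59e7442's history but not f65d647's: {30589a5, 59e7442, b9f64a9, cc77f6b, e106d6a, f0262c3} — 6 commits.

6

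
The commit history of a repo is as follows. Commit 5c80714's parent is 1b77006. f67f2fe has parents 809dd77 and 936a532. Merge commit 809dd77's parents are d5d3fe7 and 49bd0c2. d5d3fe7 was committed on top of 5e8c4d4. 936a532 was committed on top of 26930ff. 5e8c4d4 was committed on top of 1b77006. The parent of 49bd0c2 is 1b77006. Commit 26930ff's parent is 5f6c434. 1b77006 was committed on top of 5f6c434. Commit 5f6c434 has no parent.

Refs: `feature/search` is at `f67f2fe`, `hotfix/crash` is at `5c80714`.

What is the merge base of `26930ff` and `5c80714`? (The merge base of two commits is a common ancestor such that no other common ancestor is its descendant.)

5f6c434

Ancestors of 26930ff: {26930ff, 5f6c434}.
Ancestors of 5c80714: {1b77006, 5c80714, 5f6c434}.
Common ancestors: {5f6c434}.
The only common ancestor is 5f6c434, so it is the merge base.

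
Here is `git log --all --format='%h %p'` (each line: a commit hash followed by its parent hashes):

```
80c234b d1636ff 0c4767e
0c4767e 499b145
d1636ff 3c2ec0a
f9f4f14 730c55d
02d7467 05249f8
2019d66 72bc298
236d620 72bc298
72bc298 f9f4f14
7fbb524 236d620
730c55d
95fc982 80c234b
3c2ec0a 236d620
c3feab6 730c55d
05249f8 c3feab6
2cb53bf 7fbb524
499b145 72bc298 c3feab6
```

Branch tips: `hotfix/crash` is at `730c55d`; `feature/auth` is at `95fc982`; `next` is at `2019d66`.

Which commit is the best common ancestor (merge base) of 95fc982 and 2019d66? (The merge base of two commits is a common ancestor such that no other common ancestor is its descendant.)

72bc298

Ancestors of 95fc982: {0c4767e, 236d620, 3c2ec0a, 499b145, 72bc298, 730c55d, 80c234b, 95fc982, c3feab6, d1636ff, f9f4f14}.
Ancestors of 2019d66: {2019d66, 72bc298, 730c55d, f9f4f14}.
Common ancestors: {72bc298, 730c55d, f9f4f14}.
Among these, 72bc298 is not an ancestor of any other common ancestor — it is the merge base.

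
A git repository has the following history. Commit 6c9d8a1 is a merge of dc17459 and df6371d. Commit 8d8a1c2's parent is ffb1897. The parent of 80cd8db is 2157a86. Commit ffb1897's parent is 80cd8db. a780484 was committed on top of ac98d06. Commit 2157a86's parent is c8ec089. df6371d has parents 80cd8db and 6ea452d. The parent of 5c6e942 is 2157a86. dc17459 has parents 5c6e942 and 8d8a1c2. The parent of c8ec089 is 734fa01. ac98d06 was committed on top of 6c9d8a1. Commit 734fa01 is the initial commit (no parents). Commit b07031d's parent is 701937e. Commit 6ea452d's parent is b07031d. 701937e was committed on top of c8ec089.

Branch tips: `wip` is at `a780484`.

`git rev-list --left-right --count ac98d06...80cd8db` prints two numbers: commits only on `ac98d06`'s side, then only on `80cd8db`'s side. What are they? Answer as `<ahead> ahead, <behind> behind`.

Reachable from ac98d06: {2157a86, 5c6e942, 6c9d8a1, 6ea452d, 701937e, 734fa01, 80cd8db, 8d8a1c2, ac98d06, b07031d, c8ec089, dc17459, df6371d, ffb1897}.
Reachable from 80cd8db: {2157a86, 734fa01, 80cd8db, c8ec089}.
Only in ac98d06's history (ahead): {5c6e942, 6c9d8a1, 6ea452d, 701937e, 8d8a1c2, ac98d06, b07031d, dc17459, df6371d, ffb1897} — 10.
Only in 80cd8db's history (behind): {} — 0.

10 ahead, 0 behind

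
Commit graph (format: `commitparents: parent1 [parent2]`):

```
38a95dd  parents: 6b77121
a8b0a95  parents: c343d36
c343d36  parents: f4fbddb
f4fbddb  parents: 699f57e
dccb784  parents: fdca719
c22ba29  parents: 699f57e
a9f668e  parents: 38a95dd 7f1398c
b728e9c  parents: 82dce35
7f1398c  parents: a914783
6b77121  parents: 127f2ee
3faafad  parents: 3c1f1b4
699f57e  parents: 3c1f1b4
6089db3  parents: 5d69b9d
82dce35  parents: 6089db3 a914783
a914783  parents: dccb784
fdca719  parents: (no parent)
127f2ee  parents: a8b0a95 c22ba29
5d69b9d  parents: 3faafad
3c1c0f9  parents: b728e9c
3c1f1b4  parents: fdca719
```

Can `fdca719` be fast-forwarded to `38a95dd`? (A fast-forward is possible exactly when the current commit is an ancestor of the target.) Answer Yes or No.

A fast-forward from fdca719 to 38a95dd is possible iff fdca719 is an ancestor of 38a95dd.
Ancestors of 38a95dd: {127f2ee, 38a95dd, 3c1f1b4, 699f57e, 6b77121, a8b0a95, c22ba29, c343d36, f4fbddb, fdca719}.
fdca719 is among them, so fast-forward is possible.

Yes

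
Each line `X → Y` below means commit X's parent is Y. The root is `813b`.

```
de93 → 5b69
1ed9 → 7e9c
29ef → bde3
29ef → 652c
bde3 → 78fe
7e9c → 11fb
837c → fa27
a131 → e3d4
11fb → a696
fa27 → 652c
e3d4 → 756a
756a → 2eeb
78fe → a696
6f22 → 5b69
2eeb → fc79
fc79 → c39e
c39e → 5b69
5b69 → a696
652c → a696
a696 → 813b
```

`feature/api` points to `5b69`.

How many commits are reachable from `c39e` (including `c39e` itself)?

4

Walking parent pointers from c39e: reachable set = {5b69, 813b, a696, c39e}.
That is 4 commits.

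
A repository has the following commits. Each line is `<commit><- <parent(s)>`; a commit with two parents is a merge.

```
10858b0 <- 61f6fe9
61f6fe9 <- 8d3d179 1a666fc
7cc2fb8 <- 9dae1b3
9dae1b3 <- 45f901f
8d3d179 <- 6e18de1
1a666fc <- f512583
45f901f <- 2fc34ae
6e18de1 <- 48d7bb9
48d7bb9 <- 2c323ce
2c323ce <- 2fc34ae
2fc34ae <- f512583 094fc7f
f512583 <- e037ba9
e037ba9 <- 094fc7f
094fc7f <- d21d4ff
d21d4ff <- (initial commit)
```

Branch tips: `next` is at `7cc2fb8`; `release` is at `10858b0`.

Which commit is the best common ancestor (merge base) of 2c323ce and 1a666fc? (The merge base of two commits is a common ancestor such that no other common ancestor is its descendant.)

f512583

Ancestors of 2c323ce: {094fc7f, 2c323ce, 2fc34ae, d21d4ff, e037ba9, f512583}.
Ancestors of 1a666fc: {094fc7f, 1a666fc, d21d4ff, e037ba9, f512583}.
Common ancestors: {094fc7f, d21d4ff, e037ba9, f512583}.
Among these, f512583 is not an ancestor of any other common ancestor — it is the merge base.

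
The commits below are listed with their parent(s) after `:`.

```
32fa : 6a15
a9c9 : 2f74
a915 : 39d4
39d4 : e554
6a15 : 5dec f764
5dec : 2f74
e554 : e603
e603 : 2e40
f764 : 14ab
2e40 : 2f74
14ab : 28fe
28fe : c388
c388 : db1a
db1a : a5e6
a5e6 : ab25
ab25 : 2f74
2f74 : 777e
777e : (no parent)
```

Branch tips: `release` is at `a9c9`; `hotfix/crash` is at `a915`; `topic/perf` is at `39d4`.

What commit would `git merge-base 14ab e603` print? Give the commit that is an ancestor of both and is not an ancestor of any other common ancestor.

Ancestors of 14ab: {14ab, 28fe, 2f74, 777e, a5e6, ab25, c388, db1a}.
Ancestors of e603: {2e40, 2f74, 777e, e603}.
Common ancestors: {2f74, 777e}.
Among these, 2f74 is not an ancestor of any other common ancestor — it is the merge base.

2f74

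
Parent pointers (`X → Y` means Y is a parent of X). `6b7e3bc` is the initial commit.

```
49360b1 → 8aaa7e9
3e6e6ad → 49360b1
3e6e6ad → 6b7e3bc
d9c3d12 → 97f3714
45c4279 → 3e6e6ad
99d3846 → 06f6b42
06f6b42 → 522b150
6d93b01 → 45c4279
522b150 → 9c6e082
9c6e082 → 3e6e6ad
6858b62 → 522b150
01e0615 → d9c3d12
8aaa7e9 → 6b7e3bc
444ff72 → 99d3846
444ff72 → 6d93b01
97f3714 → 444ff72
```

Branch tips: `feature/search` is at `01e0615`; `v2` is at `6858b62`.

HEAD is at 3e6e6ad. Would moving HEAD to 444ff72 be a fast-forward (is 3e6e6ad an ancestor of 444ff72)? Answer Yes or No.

Yes

A fast-forward from 3e6e6ad to 444ff72 is possible iff 3e6e6ad is an ancestor of 444ff72.
Ancestors of 444ff72: {06f6b42, 3e6e6ad, 444ff72, 45c4279, 49360b1, 522b150, 6b7e3bc, 6d93b01, 8aaa7e9, 99d3846, 9c6e082}.
3e6e6ad is among them, so fast-forward is possible.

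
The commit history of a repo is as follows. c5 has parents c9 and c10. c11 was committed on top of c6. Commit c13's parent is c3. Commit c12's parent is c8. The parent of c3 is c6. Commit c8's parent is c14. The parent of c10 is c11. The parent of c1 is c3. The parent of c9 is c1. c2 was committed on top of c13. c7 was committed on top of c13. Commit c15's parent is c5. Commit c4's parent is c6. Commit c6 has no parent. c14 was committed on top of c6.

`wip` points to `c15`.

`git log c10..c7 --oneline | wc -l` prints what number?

3

Reachable from c7: {c13, c3, c6, c7}.
Reachable from c10: {c10, c11, c6}.
In c7's history but not c10's: {c13, c3, c7} — 3 commits.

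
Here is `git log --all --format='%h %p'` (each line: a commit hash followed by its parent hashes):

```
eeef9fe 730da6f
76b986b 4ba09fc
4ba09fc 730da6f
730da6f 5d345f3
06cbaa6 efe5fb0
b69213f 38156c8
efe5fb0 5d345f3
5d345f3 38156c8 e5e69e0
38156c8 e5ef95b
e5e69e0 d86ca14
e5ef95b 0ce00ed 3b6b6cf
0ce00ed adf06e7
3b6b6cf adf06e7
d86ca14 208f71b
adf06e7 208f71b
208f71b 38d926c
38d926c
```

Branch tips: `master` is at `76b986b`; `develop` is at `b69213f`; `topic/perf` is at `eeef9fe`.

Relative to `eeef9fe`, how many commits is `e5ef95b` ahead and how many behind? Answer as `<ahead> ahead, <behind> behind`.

Reachable from e5ef95b: {0ce00ed, 208f71b, 38d926c, 3b6b6cf, adf06e7, e5ef95b}.
Reachable from eeef9fe: {0ce00ed, 208f71b, 38156c8, 38d926c, 3b6b6cf, 5d345f3, 730da6f, adf06e7, d86ca14, e5e69e0, e5ef95b, eeef9fe}.
Only in e5ef95b's history (ahead): {} — 0.
Only in eeef9fe's history (behind): {38156c8, 5d345f3, 730da6f, d86ca14, e5e69e0, eeef9fe} — 6.

0 ahead, 6 behind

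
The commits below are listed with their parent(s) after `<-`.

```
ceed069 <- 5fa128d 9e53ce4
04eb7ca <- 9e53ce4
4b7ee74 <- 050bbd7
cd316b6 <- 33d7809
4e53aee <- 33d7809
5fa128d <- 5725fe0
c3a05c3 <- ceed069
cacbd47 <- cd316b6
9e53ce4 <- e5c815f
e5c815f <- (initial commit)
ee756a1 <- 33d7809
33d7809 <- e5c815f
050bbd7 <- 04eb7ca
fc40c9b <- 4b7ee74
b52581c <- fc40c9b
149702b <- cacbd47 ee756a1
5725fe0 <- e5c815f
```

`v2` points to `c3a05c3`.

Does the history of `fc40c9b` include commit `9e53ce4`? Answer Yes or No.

Ancestors of fc40c9b (commits reachable by following parents): {04eb7ca, 050bbd7, 4b7ee74, 9e53ce4, e5c815f, fc40c9b}.
9e53ce4 is in that set, so it is an ancestor of fc40c9b.

Yes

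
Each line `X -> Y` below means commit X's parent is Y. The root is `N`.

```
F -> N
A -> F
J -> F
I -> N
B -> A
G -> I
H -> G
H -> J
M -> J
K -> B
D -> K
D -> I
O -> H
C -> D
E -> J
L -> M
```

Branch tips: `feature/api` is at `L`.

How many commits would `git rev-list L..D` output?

5

Reachable from D: {A, B, D, F, I, K, N}.
Reachable from L: {F, J, L, M, N}.
In D's history but not L's: {A, B, D, I, K} — 5 commits.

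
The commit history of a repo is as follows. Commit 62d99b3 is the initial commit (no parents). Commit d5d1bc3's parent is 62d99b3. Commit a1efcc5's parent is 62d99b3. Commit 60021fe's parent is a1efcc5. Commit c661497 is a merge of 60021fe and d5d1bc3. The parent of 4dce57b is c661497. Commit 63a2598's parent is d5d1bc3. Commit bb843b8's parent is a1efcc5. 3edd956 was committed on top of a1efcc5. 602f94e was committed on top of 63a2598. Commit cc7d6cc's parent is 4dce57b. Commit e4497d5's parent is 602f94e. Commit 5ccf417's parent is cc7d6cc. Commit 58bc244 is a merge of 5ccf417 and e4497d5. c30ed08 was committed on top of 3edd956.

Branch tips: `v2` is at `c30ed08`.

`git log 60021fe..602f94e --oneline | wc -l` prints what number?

Reachable from 602f94e: {602f94e, 62d99b3, 63a2598, d5d1bc3}.
Reachable from 60021fe: {60021fe, 62d99b3, a1efcc5}.
In 602f94e's history but not 60021fe's: {602f94e, 63a2598, d5d1bc3} — 3 commits.

3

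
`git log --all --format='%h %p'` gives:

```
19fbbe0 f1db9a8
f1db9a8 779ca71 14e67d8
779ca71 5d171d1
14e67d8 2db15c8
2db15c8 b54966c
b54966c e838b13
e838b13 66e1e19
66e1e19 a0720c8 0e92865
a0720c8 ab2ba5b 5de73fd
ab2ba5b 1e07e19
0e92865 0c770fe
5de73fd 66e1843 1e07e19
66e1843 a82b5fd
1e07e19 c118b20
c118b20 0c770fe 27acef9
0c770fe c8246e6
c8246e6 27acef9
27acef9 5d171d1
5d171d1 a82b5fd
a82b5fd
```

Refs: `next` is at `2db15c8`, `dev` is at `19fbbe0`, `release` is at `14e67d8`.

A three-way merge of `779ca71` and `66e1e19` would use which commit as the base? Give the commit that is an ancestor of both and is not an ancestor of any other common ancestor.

Ancestors of 779ca71: {5d171d1, 779ca71, a82b5fd}.
Ancestors of 66e1e19: {0c770fe, 0e92865, 1e07e19, 27acef9, 5d171d1, 5de73fd, 66e1843, 66e1e19, a0720c8, a82b5fd, ab2ba5b, c118b20, c8246e6}.
Common ancestors: {5d171d1, a82b5fd}.
Among these, 5d171d1 is not an ancestor of any other common ancestor — it is the merge base.

5d171d1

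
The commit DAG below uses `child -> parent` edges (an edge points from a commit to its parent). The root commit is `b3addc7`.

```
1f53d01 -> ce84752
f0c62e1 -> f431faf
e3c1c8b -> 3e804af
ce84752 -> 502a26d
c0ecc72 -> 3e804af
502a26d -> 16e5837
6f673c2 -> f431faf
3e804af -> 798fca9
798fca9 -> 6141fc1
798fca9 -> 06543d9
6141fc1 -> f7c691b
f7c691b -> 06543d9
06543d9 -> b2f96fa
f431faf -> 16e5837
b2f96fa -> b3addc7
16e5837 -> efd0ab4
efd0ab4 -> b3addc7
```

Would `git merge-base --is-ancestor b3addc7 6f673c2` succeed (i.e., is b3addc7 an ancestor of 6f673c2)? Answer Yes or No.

Ancestors of 6f673c2 (commits reachable by following parents): {16e5837, 6f673c2, b3addc7, efd0ab4, f431faf}.
b3addc7 is in that set, so it is an ancestor of 6f673c2.

Yes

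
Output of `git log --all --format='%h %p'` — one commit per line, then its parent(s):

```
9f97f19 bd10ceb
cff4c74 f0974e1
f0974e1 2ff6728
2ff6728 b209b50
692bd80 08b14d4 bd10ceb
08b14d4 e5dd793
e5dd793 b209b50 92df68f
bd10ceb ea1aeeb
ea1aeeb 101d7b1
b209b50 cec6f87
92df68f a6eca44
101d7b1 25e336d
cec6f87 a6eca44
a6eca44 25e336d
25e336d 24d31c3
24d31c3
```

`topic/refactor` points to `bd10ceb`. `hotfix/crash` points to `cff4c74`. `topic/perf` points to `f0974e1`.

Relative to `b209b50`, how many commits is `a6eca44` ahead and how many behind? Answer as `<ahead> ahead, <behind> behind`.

0 ahead, 2 behind

Reachable from a6eca44: {24d31c3, 25e336d, a6eca44}.
Reachable from b209b50: {24d31c3, 25e336d, a6eca44, b209b50, cec6f87}.
Only in a6eca44's history (ahead): {} — 0.
Only in b209b50's history (behind): {b209b50, cec6f87} — 2.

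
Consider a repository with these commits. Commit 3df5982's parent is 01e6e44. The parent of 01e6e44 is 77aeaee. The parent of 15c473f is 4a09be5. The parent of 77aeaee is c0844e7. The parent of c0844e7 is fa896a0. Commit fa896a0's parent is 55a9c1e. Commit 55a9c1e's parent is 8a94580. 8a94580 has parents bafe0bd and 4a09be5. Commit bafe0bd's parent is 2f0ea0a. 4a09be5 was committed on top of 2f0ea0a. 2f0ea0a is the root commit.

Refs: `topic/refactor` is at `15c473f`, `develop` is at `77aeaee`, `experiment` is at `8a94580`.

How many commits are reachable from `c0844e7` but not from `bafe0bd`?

5

Reachable from c0844e7: {2f0ea0a, 4a09be5, 55a9c1e, 8a94580, bafe0bd, c0844e7, fa896a0}.
Reachable from bafe0bd: {2f0ea0a, bafe0bd}.
In c0844e7's history but not bafe0bd's: {4a09be5, 55a9c1e, 8a94580, c0844e7, fa896a0} — 5 commits.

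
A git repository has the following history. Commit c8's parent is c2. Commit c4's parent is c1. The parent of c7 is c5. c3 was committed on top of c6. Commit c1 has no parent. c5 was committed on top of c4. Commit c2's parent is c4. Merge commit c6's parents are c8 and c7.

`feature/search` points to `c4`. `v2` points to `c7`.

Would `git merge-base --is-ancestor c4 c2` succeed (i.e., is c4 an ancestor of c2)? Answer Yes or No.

Ancestors of c2 (commits reachable by following parents): {c1, c2, c4}.
c4 is in that set, so it is an ancestor of c2.

Yes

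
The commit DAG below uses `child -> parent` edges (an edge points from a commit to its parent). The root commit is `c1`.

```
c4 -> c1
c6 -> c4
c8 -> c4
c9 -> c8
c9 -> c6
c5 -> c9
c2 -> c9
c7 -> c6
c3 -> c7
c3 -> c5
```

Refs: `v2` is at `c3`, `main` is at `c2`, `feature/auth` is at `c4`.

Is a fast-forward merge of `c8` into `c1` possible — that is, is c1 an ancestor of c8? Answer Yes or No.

A fast-forward from c1 to c8 is possible iff c1 is an ancestor of c8.
Ancestors of c8: {c1, c4, c8}.
c1 is among them, so fast-forward is possible.

Yes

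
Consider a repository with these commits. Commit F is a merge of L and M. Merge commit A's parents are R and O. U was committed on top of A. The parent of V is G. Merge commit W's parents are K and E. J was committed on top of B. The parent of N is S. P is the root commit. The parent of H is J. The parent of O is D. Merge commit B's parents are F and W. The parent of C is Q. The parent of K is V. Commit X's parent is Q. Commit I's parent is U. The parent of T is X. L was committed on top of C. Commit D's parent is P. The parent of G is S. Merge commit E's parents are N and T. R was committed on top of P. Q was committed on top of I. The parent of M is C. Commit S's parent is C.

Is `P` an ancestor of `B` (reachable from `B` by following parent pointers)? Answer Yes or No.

Ancestors of B (commits reachable by following parents): {A, B, C, D, E, F, G, I, K, L, M, N, O, P, Q, R, S, T, U, V, W, X}.
P is in that set, so it is an ancestor of B.

Yes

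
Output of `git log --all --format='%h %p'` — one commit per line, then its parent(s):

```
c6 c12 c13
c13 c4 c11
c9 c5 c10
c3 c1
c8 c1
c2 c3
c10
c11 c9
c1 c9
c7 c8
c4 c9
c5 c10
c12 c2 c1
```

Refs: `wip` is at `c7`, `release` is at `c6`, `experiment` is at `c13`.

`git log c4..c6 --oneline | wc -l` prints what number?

7

Reachable from c6: {c1, c10, c11, c12, c13, c2, c3, c4, c5, c6, c9}.
Reachable from c4: {c10, c4, c5, c9}.
In c6's history but not c4's: {c1, c11, c12, c13, c2, c3, c6} — 7 commits.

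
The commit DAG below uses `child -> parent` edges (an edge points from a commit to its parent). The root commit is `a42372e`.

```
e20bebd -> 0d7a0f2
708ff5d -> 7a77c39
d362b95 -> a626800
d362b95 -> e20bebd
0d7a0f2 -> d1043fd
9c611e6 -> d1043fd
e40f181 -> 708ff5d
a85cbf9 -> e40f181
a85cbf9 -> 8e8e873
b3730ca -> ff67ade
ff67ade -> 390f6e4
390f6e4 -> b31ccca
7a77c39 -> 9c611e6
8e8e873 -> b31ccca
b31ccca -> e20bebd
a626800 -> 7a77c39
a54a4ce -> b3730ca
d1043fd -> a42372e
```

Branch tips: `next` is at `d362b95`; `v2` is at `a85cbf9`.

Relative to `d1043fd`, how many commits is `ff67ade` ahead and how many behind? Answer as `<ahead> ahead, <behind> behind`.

Reachable from ff67ade: {0d7a0f2, 390f6e4, a42372e, b31ccca, d1043fd, e20bebd, ff67ade}.
Reachable from d1043fd: {a42372e, d1043fd}.
Only in ff67ade's history (ahead): {0d7a0f2, 390f6e4, b31ccca, e20bebd, ff67ade} — 5.
Only in d1043fd's history (behind): {} — 0.

5 ahead, 0 behind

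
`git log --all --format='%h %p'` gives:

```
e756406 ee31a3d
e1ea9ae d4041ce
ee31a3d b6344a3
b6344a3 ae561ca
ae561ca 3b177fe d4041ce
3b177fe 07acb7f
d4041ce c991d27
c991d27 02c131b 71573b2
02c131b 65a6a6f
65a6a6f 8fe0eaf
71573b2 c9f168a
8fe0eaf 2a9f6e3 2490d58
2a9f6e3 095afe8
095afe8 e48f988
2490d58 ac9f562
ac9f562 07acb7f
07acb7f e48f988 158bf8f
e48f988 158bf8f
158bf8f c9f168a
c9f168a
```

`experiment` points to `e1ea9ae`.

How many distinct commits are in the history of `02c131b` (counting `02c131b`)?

Walking parent pointers from 02c131b: reachable set = {02c131b, 07acb7f, 095afe8, 158bf8f, 2490d58, 2a9f6e3, 65a6a6f, 8fe0eaf, ac9f562, c9f168a, e48f988}.
That is 11 commits.

11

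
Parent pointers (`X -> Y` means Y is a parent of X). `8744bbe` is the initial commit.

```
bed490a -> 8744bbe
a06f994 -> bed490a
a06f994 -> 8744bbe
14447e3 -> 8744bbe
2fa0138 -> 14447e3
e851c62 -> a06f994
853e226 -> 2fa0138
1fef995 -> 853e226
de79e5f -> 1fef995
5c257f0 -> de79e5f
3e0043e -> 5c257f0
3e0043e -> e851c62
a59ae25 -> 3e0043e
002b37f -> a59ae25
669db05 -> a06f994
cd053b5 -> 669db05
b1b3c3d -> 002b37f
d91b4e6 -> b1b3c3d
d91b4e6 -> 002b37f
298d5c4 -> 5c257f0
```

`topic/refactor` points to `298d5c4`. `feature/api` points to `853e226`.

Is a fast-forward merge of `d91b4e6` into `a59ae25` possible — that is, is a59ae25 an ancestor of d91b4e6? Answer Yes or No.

A fast-forward from a59ae25 to d91b4e6 is possible iff a59ae25 is an ancestor of d91b4e6.
Ancestors of d91b4e6: {002b37f, 14447e3, 1fef995, 2fa0138, 3e0043e, 5c257f0, 853e226, 8744bbe, a06f994, a59ae25, b1b3c3d, bed490a, d91b4e6, de79e5f, e851c62}.
a59ae25 is among them, so fast-forward is possible.

Yes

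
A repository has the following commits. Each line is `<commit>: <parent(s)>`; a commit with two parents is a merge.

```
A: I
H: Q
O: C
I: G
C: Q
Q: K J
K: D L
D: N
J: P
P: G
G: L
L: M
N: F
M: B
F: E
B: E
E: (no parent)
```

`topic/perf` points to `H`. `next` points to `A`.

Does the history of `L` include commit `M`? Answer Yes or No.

Yes

Ancestors of L (commits reachable by following parents): {B, E, L, M}.
M is in that set, so it is an ancestor of L.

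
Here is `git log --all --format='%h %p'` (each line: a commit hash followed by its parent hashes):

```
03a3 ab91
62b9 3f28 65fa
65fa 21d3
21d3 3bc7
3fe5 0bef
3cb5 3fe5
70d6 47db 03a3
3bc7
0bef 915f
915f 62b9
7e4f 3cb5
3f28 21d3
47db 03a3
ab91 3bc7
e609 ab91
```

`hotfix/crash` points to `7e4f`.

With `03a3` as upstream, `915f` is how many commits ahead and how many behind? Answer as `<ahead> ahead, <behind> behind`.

Reachable from 915f: {21d3, 3bc7, 3f28, 62b9, 65fa, 915f}.
Reachable from 03a3: {03a3, 3bc7, ab91}.
Only in 915f's history (ahead): {21d3, 3f28, 62b9, 65fa, 915f} — 5.
Only in 03a3's history (behind): {03a3, ab91} — 2.

5 ahead, 2 behind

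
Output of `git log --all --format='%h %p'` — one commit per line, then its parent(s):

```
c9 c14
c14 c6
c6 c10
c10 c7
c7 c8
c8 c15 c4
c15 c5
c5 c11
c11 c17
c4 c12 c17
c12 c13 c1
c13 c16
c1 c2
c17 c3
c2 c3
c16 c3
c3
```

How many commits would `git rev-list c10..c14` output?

2

Reachable from c14: {c1, c10, c11, c12, c13, c14, c15, c16, c17, c2, c3, c4, c5, c6, c7, c8}.
Reachable from c10: {c1, c10, c11, c12, c13, c15, c16, c17, c2, c3, c4, c5, c7, c8}.
In c14's history but not c10's: {c14, c6} — 2 commits.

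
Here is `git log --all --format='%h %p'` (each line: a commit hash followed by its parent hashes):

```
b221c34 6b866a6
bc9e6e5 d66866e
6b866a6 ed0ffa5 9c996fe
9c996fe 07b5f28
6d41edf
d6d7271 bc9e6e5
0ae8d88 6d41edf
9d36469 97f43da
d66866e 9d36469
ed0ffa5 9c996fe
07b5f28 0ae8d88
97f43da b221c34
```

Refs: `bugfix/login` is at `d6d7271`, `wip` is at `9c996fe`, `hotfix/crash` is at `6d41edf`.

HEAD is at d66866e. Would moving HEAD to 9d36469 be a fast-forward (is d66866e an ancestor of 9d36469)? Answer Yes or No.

No

A fast-forward from d66866e to 9d36469 is possible iff d66866e is an ancestor of 9d36469.
Ancestors of 9d36469: {07b5f28, 0ae8d88, 6b866a6, 6d41edf, 97f43da, 9c996fe, 9d36469, b221c34, ed0ffa5}.
d66866e is not among them, so fast-forward is not possible.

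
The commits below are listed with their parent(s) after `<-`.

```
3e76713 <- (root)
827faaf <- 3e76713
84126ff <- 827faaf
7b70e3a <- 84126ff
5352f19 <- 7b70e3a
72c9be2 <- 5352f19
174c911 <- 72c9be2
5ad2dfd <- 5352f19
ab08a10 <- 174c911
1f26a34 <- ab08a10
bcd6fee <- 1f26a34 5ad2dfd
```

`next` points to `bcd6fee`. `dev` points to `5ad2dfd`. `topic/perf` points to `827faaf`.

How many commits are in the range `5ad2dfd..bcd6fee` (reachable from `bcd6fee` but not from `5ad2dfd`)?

Reachable from bcd6fee: {174c911, 1f26a34, 3e76713, 5352f19, 5ad2dfd, 72c9be2, 7b70e3a, 827faaf, 84126ff, ab08a10, bcd6fee}.
Reachable from 5ad2dfd: {3e76713, 5352f19, 5ad2dfd, 7b70e3a, 827faaf, 84126ff}.
In bcd6fee's history but not 5ad2dfd's: {174c911, 1f26a34, 72c9be2, ab08a10, bcd6fee} — 5 commits.

5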